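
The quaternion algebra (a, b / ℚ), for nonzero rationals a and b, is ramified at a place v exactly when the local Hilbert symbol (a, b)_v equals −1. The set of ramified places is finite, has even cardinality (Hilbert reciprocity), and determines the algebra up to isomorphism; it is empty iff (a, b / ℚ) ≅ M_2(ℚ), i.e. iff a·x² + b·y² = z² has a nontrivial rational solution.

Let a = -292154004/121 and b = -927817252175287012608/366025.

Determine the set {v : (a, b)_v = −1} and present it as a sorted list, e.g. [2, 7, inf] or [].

(a, b) ≡ (-29, -493) mod (ℚ^×)²; places V = {2, 3, 5, 11, 17, 23, 29, ∞}.
(a,b)_17: α=0, u≡3; β=1, v≡12 (mod 17); (3|17)=-1, (12|17)=-1; sign (−1)^0·-1^1·-1^0 = -1.
(a,b)_2: α=2, β=8; u≡3, v≡3 (mod 8); ε(u)ε(v)=1·1, αω(v)=2·1, βω(u)=8·1; sum ≡ 1  ⇒  -1.
(a,b)_3: α=2, u≡1; β=10, v≡2 (mod 3); (1|3)=+1, (2|3)=-1; sign (−1)^0·+1^10·-1^2 = +1.
(a,b)_29: α=1, u≡1; β=3, v≡14 (mod 29); (1|29)=+1, (14|29)=-1; sign (−1)^0·+1^3·-1^1 = -1.
(a,b)_11: α=-2, u≡1; β=-4, v≡10 (mod 11); (1|11)=+1, (10|11)=-1; sign (−1)^0·+1^-4·-1^-2 = +1.
(a,b)_5: α=0, u≡1; β=-2, v≡2 (mod 5); (1|5)=+1, (2|5)=-1; sign (−1)^0·+1^-2·-1^0 = +1.
(a,b)_23: α=4, u≡10; β=6, v≡18 (mod 23); (10|23)=-1, (18|23)=+1; sign (−1)^0·-1^6·+1^4 = +1.
(a,b)_∞: sgn(-29)=−, sgn(-493)=−, so -1.
(-29, -493 / ℚ) ramifies at {2, 17, 29, ∞}: a division algebra.

[2, 17, 29, inf]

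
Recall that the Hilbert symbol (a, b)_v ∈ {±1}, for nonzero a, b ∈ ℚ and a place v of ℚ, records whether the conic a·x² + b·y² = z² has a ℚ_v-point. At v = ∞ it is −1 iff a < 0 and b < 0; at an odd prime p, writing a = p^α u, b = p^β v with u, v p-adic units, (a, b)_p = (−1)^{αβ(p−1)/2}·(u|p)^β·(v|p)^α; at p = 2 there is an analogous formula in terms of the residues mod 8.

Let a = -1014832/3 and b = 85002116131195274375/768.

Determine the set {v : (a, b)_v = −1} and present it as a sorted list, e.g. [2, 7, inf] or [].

[3, 13, 17, 41]

Mod squares: a ≡ -190281, b ≡ 357. Check v ∈ {∞, 2, 3, 5, 7, 13, 17, 41}.
v=7: a=7^1·(≡5), b=7^3·(≡1) mod 7; (5|7)=-1, (1|7)=+1; (−1)^{1·3·3}·(-1)^3·(+1)^1 = +1.
v=3: a=3^-1·(≡2), b=3^-1·(≡2) mod 3; (2|3)=-1, (2|3)=-1; (−1)^{-1·-1·1}·(-1)^-1·(-1)^-1 = -1.
v=2: v_2(a)=4, v_2(b)=-8; units ≡ 7, 5 (mod 8); ε·ε+αω+βω = 1·0+4·1+-8·0 ≡ 0  ⇒  (a,b)_2 = +1.
v=∞: -190281 < 0 and 357 > 0  ⇒  (a,b)_∞ = +1.
v=41: a=41^1·(≡4), b=41^4·(≡27) mod 41; (4|41)=+1, (27|41)=-1; (−1)^{1·4·20}·(+1)^4·(-1)^1 = -1.
v=13: a=13^1·(≡9), b=13^4·(≡11) mod 13; (9|13)=+1, (11|13)=-1; (−1)^{1·4·6}·(+1)^4·(-1)^1 = -1.
v=5: a=5^0·(≡1), b=5^4·(≡3) mod 5; (1|5)=+1, (3|5)=-1; (−1)^{0·4·2}·(+1)^4·(-1)^0 = +1.
v=17: a=17^1·(≡14), b=17^3·(≡1) mod 17; (14|17)=-1, (1|17)=+1; (−1)^{1·3·8}·(-1)^3·(+1)^1 = -1.
Ram(-190281, 357) = {3, 13, 17, 41}; no ℚ_3-point on the conic.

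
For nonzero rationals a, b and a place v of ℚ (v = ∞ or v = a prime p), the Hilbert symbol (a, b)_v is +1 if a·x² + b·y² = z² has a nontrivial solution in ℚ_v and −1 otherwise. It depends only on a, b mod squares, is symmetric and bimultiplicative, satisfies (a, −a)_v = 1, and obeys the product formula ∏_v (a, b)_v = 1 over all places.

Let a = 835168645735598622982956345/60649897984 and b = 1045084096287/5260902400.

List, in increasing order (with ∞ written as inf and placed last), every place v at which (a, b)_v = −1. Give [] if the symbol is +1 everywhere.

(a, b) ≡ (59792145, 703437) mod (ℚ^×)²; places V = {2, 3, 5, 7, 11, 13, 17, 19, 23, 37, 41, 43, ∞}.
(a,b)_3: α=5, u≡2; β=3, v≡2 (mod 3); (2|3)=-1, (2|3)=-1; sign (−1)^1·-1^3·-1^5 = -1.
(a,b)_17: α=1, u≡16; β=0, v≡12 (mod 17); (16|17)=+1, (12|17)=-1; sign (−1)^0·+1^0·-1^1 = -1.
(a,b)_2: α=-18, β=-16; u≡1, v≡5 (mod 8); ε(u)ε(v)=0·0, αω(v)=-18·1, βω(u)=-16·0; sum ≡ 0  ⇒  +1.
(a,b)_7: α=5, u≡3; β=3, v≡3 (mod 7); (3|7)=-1, (3|7)=-1; sign (−1)^1·-1^3·-1^5 = -1.
(a,b)_19: α=3, u≡17; β=-1, v≡4 (mod 19); (17|19)=+1, (4|19)=+1; sign (−1)^1·+1^-1·+1^3 = -1.
(a,b)_41: α=3, u≡20; β=1, v≡3 (mod 41); (20|41)=+1, (3|41)=-1; sign (−1)^0·+1^1·-1^3 = -1.
(a,b)_∞: sgn(59792145)=+, sgn(703437)=+, so +1.
(a,b)_43: α=3, u≡36; β=1, v≡19 (mod 43); (36|43)=+1, (19|43)=-1; sign (−1)^1·+1^1·-1^3 = +1.
(a,b)_37: α=-2, u≡21; β=0, v≡11 (mod 37); (21|37)=+1, (11|37)=+1; sign (−1)^0·+1^0·+1^-2 = +1.
(a,b)_13: α=-2, u≡3; β=-2, v≡11 (mod 13); (3|13)=+1, (11|13)=-1; sign (−1)^0·+1^-2·-1^-2 = +1.
(a,b)_5: α=1, u≡1; β=-2, v≡2 (mod 5); (1|5)=+1, (2|5)=-1; sign (−1)^0·+1^-2·-1^1 = -1.
(a,b)_11: α=2, u≡7; β=2, v≡5 (mod 11); (7|11)=-1, (5|11)=+1; sign (−1)^0·-1^2·+1^2 = +1.
(a,b)_23: α=2, u≡19; β=2, v≡7 (mod 23); (19|23)=-1, (7|23)=-1; sign (−1)^0·-1^2·-1^2 = +1.
|Ram(59792145, 703437)| = 6, even; anisotropic at {3, 5, 7, 17, 19, 41}.

[3, 5, 7, 17, 19, 41]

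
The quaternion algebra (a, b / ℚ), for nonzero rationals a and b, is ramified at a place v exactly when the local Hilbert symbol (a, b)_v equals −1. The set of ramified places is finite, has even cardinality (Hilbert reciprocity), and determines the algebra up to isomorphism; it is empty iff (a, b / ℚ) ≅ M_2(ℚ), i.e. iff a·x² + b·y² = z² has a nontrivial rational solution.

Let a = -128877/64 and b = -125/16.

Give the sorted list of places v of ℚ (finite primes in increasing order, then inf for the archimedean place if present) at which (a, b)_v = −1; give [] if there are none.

Mod squares: a ≡ -357, b ≡ -5. Check v ∈ {∞, 2, 3, 5, 7, 17, 19}.
v=19: a=19^2·(≡6), b=19^0·(≡10) mod 19; (6|19)=+1, (10|19)=-1; (−1)^{2·0·9}·(+1)^0·(-1)^2 = +1.
v=17: a=17^1·(≡4), b=17^0·(≡6) mod 17; (4|17)=+1, (6|17)=-1; (−1)^{1·0·8}·(+1)^0·(-1)^1 = -1.
v=3: a=3^1·(≡1), b=3^0·(≡1) mod 3; (1|3)=+1, (1|3)=+1; (−1)^{1·0·1}·(+1)^0·(+1)^1 = +1.
v=7: a=7^1·(≡6), b=7^0·(≡4) mod 7; (6|7)=-1, (4|7)=+1; (−1)^{1·0·3}·(-1)^0·(+1)^1 = +1.
v=2: v_2(a)=-6, v_2(b)=-4; units ≡ 3, 3 (mod 8); ε·ε+αω+βω = 1·1+-6·1+-4·1 ≡ 1  ⇒  (a,b)_2 = -1.
v=∞: -357 < 0 and -5 < 0  ⇒  (a,b)_∞ = -1.
v=5: a=5^0·(≡2), b=5^3·(≡4) mod 5; (2|5)=-1, (4|5)=+1; (−1)^{0·3·2}·(-1)^3·(+1)^0 = -1.
Ram(-357, -5) = {2, 5, 17, ∞}; no ℚ_2-point on the conic.

[2, 5, 17, inf]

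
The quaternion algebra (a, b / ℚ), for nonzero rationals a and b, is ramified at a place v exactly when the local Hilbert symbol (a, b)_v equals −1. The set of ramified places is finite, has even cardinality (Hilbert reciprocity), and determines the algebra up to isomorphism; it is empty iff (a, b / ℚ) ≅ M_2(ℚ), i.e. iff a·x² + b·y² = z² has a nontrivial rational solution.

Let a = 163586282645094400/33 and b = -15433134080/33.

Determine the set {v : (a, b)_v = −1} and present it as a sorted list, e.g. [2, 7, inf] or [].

[3, 5, 7, 13]

(a, b) ≡ (3003, -15015) mod (ℚ^×)²; places V = {2, 3, 5, 7, 11, 13, ∞}.
(a,b)_5: α=2, u≡2; β=1, v≡3 (mod 5); (2|5)=-1, (3|5)=-1; sign (−1)^0·-1^1·-1^2 = -1.
(a,b)_7: α=5, u≡1; β=3, v≡1 (mod 7); (1|7)=+1, (1|7)=+1; sign (−1)^1·+1^3·+1^5 = -1.
(a,b)_2: α=20, β=12; u≡3, v≡1 (mod 8); ε(u)ε(v)=1·0, αω(v)=20·0, βω(u)=12·1; sum ≡ 0  ⇒  +1.
(a,b)_3: α=-1, u≡2; β=-1, v≡2 (mod 3); (2|3)=-1, (2|3)=-1; sign (−1)^1·-1^-1·-1^-1 = -1.
(a,b)_13: α=5, u≡10; β=3, v≡2 (mod 13); (10|13)=+1, (2|13)=-1; sign (−1)^0·+1^3·-1^5 = -1.
(a,b)_11: α=-1, u≡1; β=-1, v≡7 (mod 11); (1|11)=+1, (7|11)=-1; sign (−1)^1·+1^-1·-1^-1 = +1.
(a,b)_∞: sgn(3003)=+, sgn(-15015)=−, so +1.
(3003, -15015 / ℚ) ramifies at {3, 5, 7, 13}: a division algebra.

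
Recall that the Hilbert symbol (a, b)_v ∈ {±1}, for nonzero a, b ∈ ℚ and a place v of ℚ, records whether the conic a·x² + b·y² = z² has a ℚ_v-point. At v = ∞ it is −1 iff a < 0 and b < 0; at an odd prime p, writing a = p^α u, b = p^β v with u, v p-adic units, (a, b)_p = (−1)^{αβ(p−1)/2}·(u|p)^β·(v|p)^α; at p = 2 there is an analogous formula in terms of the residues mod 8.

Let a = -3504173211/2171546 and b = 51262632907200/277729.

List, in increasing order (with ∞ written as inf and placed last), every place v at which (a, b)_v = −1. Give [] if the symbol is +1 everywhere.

[3, 23]

Mod squares: a ≡ -572286, b ≡ 23. Check v ∈ {∞, 2, 3, 5, 7, 11, 13, 17, 19, 23, 29, 31}.
v=13: a=13^-1·(≡4), b=13^2·(≡4) mod 13; (4|13)=+1, (4|13)=+1; (−1)^{-1·2·6}·(+1)^2·(+1)^-1 = +1.
v=19: a=19^2·(≡18), b=19^0·(≡4) mod 19; (18|19)=-1, (4|19)=+1; (−1)^{2·0·9}·(-1)^0·(+1)^2 = +1.
v=7: a=7^2·(≡3), b=7^0·(≡2) mod 7; (3|7)=-1, (2|7)=+1; (−1)^{2·0·3}·(-1)^0·(+1)^2 = +1.
v=17: a=17^-4·(≡2), b=17^-2·(≡6) mod 17; (2|17)=+1, (6|17)=-1; (−1)^{-4·-2·8}·(+1)^-2·(-1)^-4 = +1.
v=2: v_2(a)=-1, v_2(b)=6; units ≡ 1, 7 (mod 8); ε·ε+αω+βω = 0·1+-1·0+6·0 ≡ 0  ⇒  (a,b)_2 = +1.
v=23: a=23^1·(≡1), b=23^1·(≡2) mod 23; (1|23)=+1, (2|23)=+1; (−1)^{1·1·11}·(+1)^1·(+1)^1 = -1.
v=31: a=31^0·(≡4), b=31^-2·(≡22) mod 31; (4|31)=+1, (22|31)=-1; (−1)^{0·-2·15}·(+1)^-2·(-1)^0 = +1.
v=11: a=11^1·(≡3), b=11^2·(≡4) mod 11; (3|11)=+1, (4|11)=+1; (−1)^{1·2·5}·(+1)^2·(+1)^1 = +1.
v=3: a=3^3·(≡2), b=3^4·(≡2) mod 3; (2|3)=-1, (2|3)=-1; (−1)^{3·4·1}·(-1)^4·(-1)^3 = -1.
v=∞: -572286 < 0 and 23 > 0  ⇒  (a,b)_∞ = +1.
v=5: a=5^0·(≡4), b=5^2·(≡2) mod 5; (4|5)=+1, (2|5)=-1; (−1)^{0·2·2}·(+1)^2·(-1)^0 = +1.
v=29: a=29^1·(≡14), b=29^2·(≡23) mod 29; (14|29)=-1, (23|29)=+1; (−1)^{1·2·14}·(-1)^2·(+1)^1 = +1.
(-572286, 23 / ℚ) ramifies at {3, 23}: a division algebra.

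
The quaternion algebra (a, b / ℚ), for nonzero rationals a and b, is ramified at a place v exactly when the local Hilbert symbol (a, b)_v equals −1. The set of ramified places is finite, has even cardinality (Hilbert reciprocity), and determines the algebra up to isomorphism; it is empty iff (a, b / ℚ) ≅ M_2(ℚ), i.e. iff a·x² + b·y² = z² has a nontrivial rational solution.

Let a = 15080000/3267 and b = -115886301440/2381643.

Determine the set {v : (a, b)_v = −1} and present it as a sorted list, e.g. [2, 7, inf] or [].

Mod squares: a ≡ 1131, b ≡ -195. Check v ∈ {∞, 2, 3, 5, 7, 11, 13, 29}.
v=∞: 1131 > 0 and -195 < 0  ⇒  (a,b)_∞ = +1.
v=3: a=3^-3·(≡2), b=3^-9·(≡1) mod 3; (2|3)=-1, (1|3)=+1; (−1)^{-3·-9·1}·(-1)^-9·(+1)^-3 = +1.
v=11: a=11^-2·(≡9), b=11^-2·(≡9) mod 11; (9|11)=+1, (9|11)=+1; (−1)^{-2·-2·5}·(+1)^-2·(+1)^-2 = +1.
v=5: a=5^4·(≡4), b=5^1·(≡4) mod 5; (4|5)=+1, (4|5)=+1; (−1)^{4·1·2}·(+1)^1·(+1)^4 = +1.
v=29: a=29^1·(≡26), b=29^2·(≡15) mod 29; (26|29)=-1, (15|29)=-1; (−1)^{1·2·14}·(-1)^2·(-1)^1 = -1.
v=13: a=13^1·(≡9), b=13^3·(≡8) mod 13; (9|13)=+1, (8|13)=-1; (−1)^{1·3·6}·(+1)^3·(-1)^1 = -1.
v=2: v_2(a)=6, v_2(b)=8; units ≡ 3, 5 (mod 8); ε·ε+αω+βω = 1·0+6·1+8·1 ≡ 0  ⇒  (a,b)_2 = +1.
v=7: a=7^0·(≡1), b=7^2·(≡4) mod 7; (1|7)=+1, (4|7)=+1; (−1)^{0·2·3}·(+1)^2·(+1)^0 = +1.
(1131, -195 / ℚ) ramifies at {13, 29}: a division algebra.

[13, 29]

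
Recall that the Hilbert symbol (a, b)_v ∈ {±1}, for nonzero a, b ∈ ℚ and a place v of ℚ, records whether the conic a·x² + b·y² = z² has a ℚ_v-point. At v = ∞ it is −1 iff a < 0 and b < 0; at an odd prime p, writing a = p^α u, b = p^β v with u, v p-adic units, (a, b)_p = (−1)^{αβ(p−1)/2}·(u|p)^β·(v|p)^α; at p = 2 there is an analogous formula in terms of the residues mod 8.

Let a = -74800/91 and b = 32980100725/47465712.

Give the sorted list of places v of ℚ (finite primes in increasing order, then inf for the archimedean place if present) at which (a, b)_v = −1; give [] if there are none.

[2, 7, 11, 13]

Mod squares: a ≡ -17017, b ≡ 323323. Check v ∈ {∞, 2, 3, 5, 7, 11, 13, 17, 19, 31}.
v=19: a=19^0·(≡4), b=19^1·(≡2) mod 19; (4|19)=+1, (2|19)=-1; (−1)^{0·1·9}·(+1)^1·(-1)^0 = +1.
v=2: v_2(a)=4, v_2(b)=-4; units ≡ 7, 3 (mod 8); ε·ε+αω+βω = 1·1+4·1+-4·0 ≡ 1  ⇒  (a,b)_2 = -1.
v=7: a=7^-1·(≡5), b=7^-3·(≡5) mod 7; (5|7)=-1, (5|7)=-1; (−1)^{-1·-3·3}·(-1)^-3·(-1)^-1 = -1.
v=∞: -17017 < 0 and 323323 > 0  ⇒  (a,b)_∞ = +1.
v=31: a=31^0·(≡14), b=31^-2·(≡17) mod 31; (14|31)=+1, (17|31)=-1; (−1)^{0·-2·15}·(+1)^-2·(-1)^0 = +1.
v=3: a=3^0·(≡2), b=3^-2·(≡1) mod 3; (2|3)=-1, (1|3)=+1; (−1)^{0·-2·1}·(-1)^-2·(+1)^0 = +1.
v=13: a=13^-1·(≡4), b=13^5·(≡6) mod 13; (4|13)=+1, (6|13)=-1; (−1)^{-1·5·6}·(+1)^5·(-1)^-1 = -1.
v=5: a=5^2·(≡3), b=5^2·(≡2) mod 5; (3|5)=-1, (2|5)=-1; (−1)^{2·2·2}·(-1)^2·(-1)^2 = +1.
v=17: a=17^1·(≡9), b=17^1·(≡15) mod 17; (9|17)=+1, (15|17)=+1; (−1)^{1·1·8}·(+1)^1·(+1)^1 = +1.
v=11: a=11^1·(≡3), b=11^1·(≡4) mod 11; (3|11)=+1, (4|11)=+1; (−1)^{1·1·5}·(+1)^1·(+1)^1 = -1.
|Ram(-17017, 323323)| = 4, even; anisotropic at {2, 7, 11, 13}.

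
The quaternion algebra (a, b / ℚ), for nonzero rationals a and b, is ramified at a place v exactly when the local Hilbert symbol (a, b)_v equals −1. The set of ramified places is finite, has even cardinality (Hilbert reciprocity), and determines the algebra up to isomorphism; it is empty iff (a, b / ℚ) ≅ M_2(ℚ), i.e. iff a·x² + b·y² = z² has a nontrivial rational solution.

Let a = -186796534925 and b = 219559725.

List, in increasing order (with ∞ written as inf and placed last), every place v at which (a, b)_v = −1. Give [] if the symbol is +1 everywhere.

[7, 13, 23, 31]

Mod squares: a ≡ -20697677, b ≡ 975821. Check v ∈ {∞, 2, 3, 5, 7, 11, 13, 19, 23, 29, 31}.
v=∞: -20697677 < 0 and 975821 > 0  ⇒  (a,b)_∞ = +1.
v=31: a=31^1·(≡13), b=31^0·(≡24) mod 31; (13|31)=-1, (24|31)=-1; (−1)^{1·0·15}·(-1)^0·(-1)^1 = -1.
v=11: a=11^1·(≡1), b=11^1·(≡2) mod 11; (1|11)=+1, (2|11)=-1; (−1)^{1·1·5}·(+1)^1·(-1)^1 = +1.
v=5: a=5^2·(≡3), b=5^2·(≡4) mod 5; (3|5)=-1, (4|5)=+1; (−1)^{2·2·2}·(-1)^2·(+1)^2 = +1.
v=19: a=19^2·(≡9), b=19^1·(≡13) mod 19; (9|19)=+1, (13|19)=-1; (−1)^{2·1·9}·(+1)^1·(-1)^2 = +1.
v=7: a=7^1·(≡6), b=7^1·(≡5) mod 7; (6|7)=-1, (5|7)=-1; (−1)^{1·1·3}·(-1)^1·(-1)^1 = -1.
v=29: a=29^1·(≡7), b=29^1·(≡24) mod 29; (7|29)=+1, (24|29)=+1; (−1)^{1·1·14}·(+1)^1·(+1)^1 = +1.
v=13: a=13^1·(≡8), b=13^0·(≡8) mod 13; (8|13)=-1, (8|13)=-1; (−1)^{1·0·6}·(-1)^0·(-1)^1 = -1.
v=23: a=23^1·(≡14), b=23^1·(≡17) mod 23; (14|23)=-1, (17|23)=-1; (−1)^{1·1·11}·(-1)^1·(-1)^1 = -1.
v=3: a=3^0·(≡1), b=3^2·(≡2) mod 3; (1|3)=+1, (2|3)=-1; (−1)^{0·2·1}·(+1)^2·(-1)^0 = +1.
v=2: v_2(a)=0, v_2(b)=0; units ≡ 3, 5 (mod 8); ε·ε+αω+βω = 1·0+0·1+0·1 ≡ 0  ⇒  (a,b)_2 = +1.
(-20697677, 975821 / ℚ) ramifies at {7, 13, 23, 31}: a division algebra.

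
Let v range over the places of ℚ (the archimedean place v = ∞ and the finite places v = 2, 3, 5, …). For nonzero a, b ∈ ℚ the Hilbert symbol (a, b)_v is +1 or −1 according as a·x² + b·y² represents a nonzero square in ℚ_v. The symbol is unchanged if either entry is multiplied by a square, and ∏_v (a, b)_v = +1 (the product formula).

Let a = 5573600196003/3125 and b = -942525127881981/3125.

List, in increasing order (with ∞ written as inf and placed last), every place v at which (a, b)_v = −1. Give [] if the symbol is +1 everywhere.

[2, 5, 7, 17, 19, 29]

(a, b) ≡ (1015, -140505) mod (ℚ^×)²; places V = {2, 3, 5, 7, 17, 19, 29, ∞}.
(a,b)_∞: sgn(1015)=+, sgn(-140505)=−, so +1.
(a,b)_7: α=1, u≡6; β=2, v≡5 (mod 7); (6|7)=-1, (5|7)=-1; sign (−1)^0·-1^2·-1^1 = -1.
(a,b)_2: α=0, β=0; u≡7, v≡7 (mod 8); ε(u)ε(v)=1·1, αω(v)=0·0, βω(u)=0·0; sum ≡ 1  ⇒  -1.
(a,b)_17: α=2, u≡12; β=3, v≡5 (mod 17); (12|17)=-1, (5|17)=-1; sign (−1)^0·-1^3·-1^2 = -1.
(a,b)_3: α=6, u≡1; β=9, v≡1 (mod 3); (1|3)=+1, (1|3)=+1; sign (−1)^0·+1^9·+1^6 = +1.
(a,b)_29: α=1, u≡9; β=1, v≡12 (mod 29); (9|29)=+1, (12|29)=-1; sign (−1)^0·+1^1·-1^1 = -1.
(a,b)_19: α=4, u≡13; β=3, v≡12 (mod 19); (13|19)=-1, (12|19)=-1; sign (−1)^0·-1^3·-1^4 = -1.
(a,b)_5: α=-5, u≡3; β=-5, v≡4 (mod 5); (3|5)=-1, (4|5)=+1; sign (−1)^0·-1^-5·+1^-5 = -1.
|Ram(1015, -140505)| = 6, even; anisotropic at {2, 5, 7, 17, 19, 29}.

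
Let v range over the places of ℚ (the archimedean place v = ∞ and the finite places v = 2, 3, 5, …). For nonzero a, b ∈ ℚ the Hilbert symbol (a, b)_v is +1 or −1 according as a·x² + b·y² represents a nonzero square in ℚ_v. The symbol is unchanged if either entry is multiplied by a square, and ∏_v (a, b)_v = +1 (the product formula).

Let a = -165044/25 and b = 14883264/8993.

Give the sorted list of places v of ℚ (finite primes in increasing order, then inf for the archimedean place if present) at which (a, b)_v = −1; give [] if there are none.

(a, b) ≡ (-341, 5423) mod (ℚ^×)²; places V = {2, 3, 5, 11, 17, 23, 29, 31, ∞}.
(a,b)_2: α=2, β=6; u≡3, v≡7 (mod 8); ε(u)ε(v)=1·1, αω(v)=2·0, βω(u)=6·1; sum ≡ 1  ⇒  -1.
(a,b)_5: α=-2, u≡1; β=0, v≡3 (mod 5); (1|5)=+1, (3|5)=-1; sign (−1)^0·+1^0·-1^-2 = +1.
(a,b)_3: α=0, u≡1; β=6, v≡2 (mod 3); (1|3)=+1, (2|3)=-1; sign (−1)^0·+1^6·-1^0 = +1.
(a,b)_∞: sgn(-341)=−, sgn(5423)=+, so +1.
(a,b)_11: α=3, u≡10; β=1, v≡4 (mod 11); (10|11)=-1, (4|11)=+1; sign (−1)^1·-1^1·+1^3 = +1.
(a,b)_17: α=0, u≡16; β=-1, v≡1 (mod 17); (16|17)=+1, (1|17)=+1; sign (−1)^0·+1^-1·+1^0 = +1.
(a,b)_31: α=1, u≡9; β=0, v≡3 (mod 31); (9|31)=+1, (3|31)=-1; sign (−1)^0·+1^0·-1^1 = -1.
(a,b)_29: α=0, u≡23; β=1, v≡1 (mod 29); (23|29)=+1, (1|29)=+1; sign (−1)^0·+1^1·+1^0 = +1.
(a,b)_23: α=0, u≡2; β=-2, v≡6 (mod 23); (2|23)=+1, (6|23)=+1; sign (−1)^0·+1^-2·+1^0 = +1.
|Ram(-341, 5423)| = 2, even; anisotropic at {2, 31}.

[2, 31]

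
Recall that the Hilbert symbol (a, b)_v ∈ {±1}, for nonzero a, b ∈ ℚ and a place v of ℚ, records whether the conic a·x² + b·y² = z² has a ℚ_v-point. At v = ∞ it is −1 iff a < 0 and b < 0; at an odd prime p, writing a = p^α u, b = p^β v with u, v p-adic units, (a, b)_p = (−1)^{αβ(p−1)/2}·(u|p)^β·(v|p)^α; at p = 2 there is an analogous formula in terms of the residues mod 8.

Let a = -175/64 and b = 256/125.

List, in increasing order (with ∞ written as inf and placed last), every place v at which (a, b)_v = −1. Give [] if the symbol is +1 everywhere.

[5, 7]

Mod squares: a ≡ -7, b ≡ 5. Check v ∈ {∞, 2, 5, 7}.
v=5: a=5^2·(≡2), b=5^-3·(≡1) mod 5; (2|5)=-1, (1|5)=+1; (−1)^{2·-3·2}·(-1)^-3·(+1)^2 = -1.
v=7: a=7^1·(≡3), b=7^0·(≡3) mod 7; (3|7)=-1, (3|7)=-1; (−1)^{1·0·3}·(-1)^0·(-1)^1 = -1.
v=∞: -7 < 0 and 5 > 0  ⇒  (a,b)_∞ = +1.
v=2: v_2(a)=-6, v_2(b)=8; units ≡ 1, 5 (mod 8); ε·ε+αω+βω = 0·0+-6·1+8·0 ≡ 0  ⇒  (a,b)_2 = +1.
(-7, 5 / ℚ) ramifies at {5, 7}: a division algebra.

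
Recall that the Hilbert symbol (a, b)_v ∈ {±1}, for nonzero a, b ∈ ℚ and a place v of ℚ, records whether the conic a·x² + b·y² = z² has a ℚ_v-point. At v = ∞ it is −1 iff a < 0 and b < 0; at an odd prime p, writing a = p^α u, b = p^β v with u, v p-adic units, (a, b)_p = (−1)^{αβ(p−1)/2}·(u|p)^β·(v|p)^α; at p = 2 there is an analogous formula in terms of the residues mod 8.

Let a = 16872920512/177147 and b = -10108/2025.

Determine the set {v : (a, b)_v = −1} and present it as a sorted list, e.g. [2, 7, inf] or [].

[3, 7]

Mod squares: a ≡ 21, b ≡ -7. Check v ∈ {∞, 2, 3, 5, 7, 17, 19}.
v=7: a=7^1·(≡5), b=7^1·(≡6) mod 7; (5|7)=-1, (6|7)=-1; (−1)^{1·1·3}·(-1)^1·(-1)^1 = -1.
v=5: a=5^0·(≡1), b=5^-2·(≡2) mod 5; (1|5)=+1, (2|5)=-1; (−1)^{0·-2·2}·(+1)^-2·(-1)^0 = +1.
v=19: a=19^4·(≡12), b=19^2·(≡13) mod 19; (12|19)=-1, (13|19)=-1; (−1)^{4·2·9}·(-1)^2·(-1)^4 = +1.
v=∞: 21 > 0 and -7 < 0  ⇒  (a,b)_∞ = +1.
v=3: a=3^-11·(≡1), b=3^-4·(≡2) mod 3; (1|3)=+1, (2|3)=-1; (−1)^{-11·-4·1}·(+1)^-4·(-1)^-11 = -1.
v=17: a=17^2·(≡4), b=17^0·(≡12) mod 17; (4|17)=+1, (12|17)=-1; (−1)^{2·0·8}·(+1)^0·(-1)^2 = +1.
v=2: v_2(a)=6, v_2(b)=2; units ≡ 5, 1 (mod 8); ε·ε+αω+βω = 0·0+6·0+2·1 ≡ 0  ⇒  (a,b)_2 = +1.
|Ram(21, -7)| = 2, even; anisotropic at {3, 7}.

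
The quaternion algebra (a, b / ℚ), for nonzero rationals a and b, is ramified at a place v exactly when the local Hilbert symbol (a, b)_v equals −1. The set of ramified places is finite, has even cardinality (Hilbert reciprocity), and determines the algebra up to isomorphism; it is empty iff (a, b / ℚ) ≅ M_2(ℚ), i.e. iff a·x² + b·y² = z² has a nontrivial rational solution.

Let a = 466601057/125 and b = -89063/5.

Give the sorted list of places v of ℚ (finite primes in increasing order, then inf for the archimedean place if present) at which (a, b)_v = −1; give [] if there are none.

Mod squares: a ≡ 85, b ≡ -2635. Check v ∈ {∞, 2, 5, 13, 17, 31}.
v=∞: 85 > 0 and -2635 < 0  ⇒  (a,b)_∞ = +1.
v=31: a=31^2·(≡15), b=31^1·(≡2) mod 31; (15|31)=-1, (2|31)=+1; (−1)^{2·1·15}·(-1)^1·(+1)^2 = -1.
v=13: a=13^4·(≡6), b=13^2·(≡9) mod 13; (6|13)=-1, (9|13)=+1; (−1)^{4·2·6}·(-1)^2·(+1)^4 = +1.
v=2: v_2(a)=0, v_2(b)=0; units ≡ 5, 5 (mod 8); ε·ε+αω+βω = 0·0+0·1+0·1 ≡ 0  ⇒  (a,b)_2 = +1.
v=5: a=5^-3·(≡2), b=5^-1·(≡2) mod 5; (2|5)=-1, (2|5)=-1; (−1)^{-3·-1·2}·(-1)^-1·(-1)^-3 = +1.
v=17: a=17^1·(≡10), b=17^1·(≡13) mod 17; (10|17)=-1, (13|17)=+1; (−1)^{1·1·8}·(-1)^1·(+1)^1 = -1.
|Ram(85, -2635)| = 2, even; anisotropic at {17, 31}.

[17, 31]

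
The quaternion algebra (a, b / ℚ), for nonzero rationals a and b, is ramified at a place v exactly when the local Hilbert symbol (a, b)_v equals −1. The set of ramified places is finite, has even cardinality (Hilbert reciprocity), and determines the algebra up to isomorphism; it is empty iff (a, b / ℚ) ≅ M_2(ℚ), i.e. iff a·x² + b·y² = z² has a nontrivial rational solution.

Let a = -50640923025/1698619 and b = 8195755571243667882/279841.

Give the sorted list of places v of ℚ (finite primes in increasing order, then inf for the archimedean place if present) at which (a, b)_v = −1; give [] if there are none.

[2, 17]

Mod squares: a ≡ -721259, b ≡ 58. Check v ∈ {∞, 2, 3, 5, 7, 11, 13, 17, 19, 23, 29}.
v=3: a=3^2·(≡1), b=3^4·(≡1) mod 3; (1|3)=+1, (1|3)=+1; (−1)^{2·4·1}·(+1)^4·(+1)^2 = +1.
v=17: a=17^1·(≡10), b=17^2·(≡10) mod 17; (10|17)=-1, (10|17)=-1; (−1)^{1·2·8}·(-1)^2·(-1)^1 = -1.
v=5: a=5^2·(≡1), b=5^0·(≡2) mod 5; (1|5)=+1, (2|5)=-1; (−1)^{2·0·2}·(+1)^0·(-1)^2 = +1.
v=∞: -721259 < 0 and 58 > 0  ⇒  (a,b)_∞ = +1.
v=11: a=11^3·(≡2), b=11^0·(≡4) mod 11; (2|11)=-1, (4|11)=+1; (−1)^{3·0·5}·(-1)^0·(+1)^3 = +1.
v=29: a=29^1·(≡8), b=29^3·(≡11) mod 29; (8|29)=-1, (11|29)=-1; (−1)^{1·3·14}·(-1)^3·(-1)^1 = +1.
v=19: a=19^-1·(≡9), b=19^2·(≡1) mod 19; (9|19)=+1, (1|19)=+1; (−1)^{-1·2·9}·(+1)^2·(+1)^-1 = +1.
v=23: a=23^-2·(≡5), b=23^-4·(≡12) mod 23; (5|23)=-1, (12|23)=+1; (−1)^{-2·-4·11}·(-1)^-4·(+1)^-2 = +1.
v=2: v_2(a)=0, v_2(b)=1; units ≡ 5, 5 (mod 8); ε·ε+αω+βω = 0·0+0·1+1·1 ≡ 1  ⇒  (a,b)_2 = -1.
v=13: a=13^-2·(≡11), b=13^2·(≡5) mod 13; (11|13)=-1, (5|13)=-1; (−1)^{-2·2·6}·(-1)^2·(-1)^-2 = +1.
v=7: a=7^3·(≡3), b=7^6·(≡4) mod 7; (3|7)=-1, (4|7)=+1; (−1)^{3·6·3}·(-1)^6·(+1)^3 = +1.
Ram(-721259, 58) = {2, 17}; no ℚ_2-point on the conic.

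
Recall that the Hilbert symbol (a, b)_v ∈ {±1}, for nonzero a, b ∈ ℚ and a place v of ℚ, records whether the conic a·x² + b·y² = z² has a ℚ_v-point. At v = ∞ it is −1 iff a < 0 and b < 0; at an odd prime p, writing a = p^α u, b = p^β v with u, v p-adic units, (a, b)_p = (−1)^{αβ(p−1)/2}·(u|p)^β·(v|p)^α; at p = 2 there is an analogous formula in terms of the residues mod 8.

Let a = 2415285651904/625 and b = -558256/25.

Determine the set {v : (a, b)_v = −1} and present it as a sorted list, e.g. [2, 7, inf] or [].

Mod squares: a ≡ 31, b ≡ -34891. Check v ∈ {∞, 2, 5, 23, 31, 37, 41}.
v=∞: 31 > 0 and -34891 < 0  ⇒  (a,b)_∞ = +1.
v=5: a=5^-4·(≡4), b=5^-2·(≡4) mod 5; (4|5)=+1, (4|5)=+1; (−1)^{-4·-2·2}·(+1)^-2·(+1)^-4 = +1.
v=2: v_2(a)=6, v_2(b)=4; units ≡ 7, 5 (mod 8); ε·ε+αω+βω = 1·0+6·1+4·0 ≡ 0  ⇒  (a,b)_2 = +1.
v=23: a=23^2·(≡13), b=23^1·(≡8) mod 23; (13|23)=+1, (8|23)=+1; (−1)^{2·1·11}·(+1)^1·(+1)^2 = +1.
v=31: a=31^1·(≡28), b=31^0·(≡22) mod 31; (28|31)=+1, (22|31)=-1; (−1)^{1·0·15}·(+1)^0·(-1)^1 = -1.
v=37: a=37^2·(≡24), b=37^1·(≡24) mod 37; (24|37)=-1, (24|37)=-1; (−1)^{2·1·18}·(-1)^1·(-1)^2 = -1.
v=41: a=41^2·(≡37), b=41^1·(≡31) mod 41; (37|41)=+1, (31|41)=+1; (−1)^{2·1·20}·(+1)^1·(+1)^2 = +1.
|Ram(31, -34891)| = 2, even; anisotropic at {31, 37}.

[31, 37]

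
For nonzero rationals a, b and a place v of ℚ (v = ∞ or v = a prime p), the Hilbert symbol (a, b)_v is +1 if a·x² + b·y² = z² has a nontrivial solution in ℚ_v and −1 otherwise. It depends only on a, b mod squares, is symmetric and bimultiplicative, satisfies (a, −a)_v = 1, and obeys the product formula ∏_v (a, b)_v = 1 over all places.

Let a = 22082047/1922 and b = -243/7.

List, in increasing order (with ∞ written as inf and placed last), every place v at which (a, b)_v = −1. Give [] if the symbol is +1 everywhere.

[3, 13]

(a, b) ≡ (494, -21) mod (ℚ^×)²; places V = {2, 3, 7, 13, 19, 23, 31, ∞}.
(a,b)_13: α=3, u≡12; β=0, v≡8 (mod 13); (12|13)=+1, (8|13)=-1; sign (−1)^0·+1^0·-1^3 = -1.
(a,b)_∞: sgn(494)=+, sgn(-21)=−, so +1.
(a,b)_31: α=-2, u≡17; β=0, v≡14 (mod 31); (17|31)=-1, (14|31)=+1; sign (−1)^0·-1^0·+1^-2 = +1.
(a,b)_23: α=2, u≡14; β=0, v≡8 (mod 23); (14|23)=-1, (8|23)=+1; sign (−1)^0·-1^0·+1^2 = +1.
(a,b)_7: α=0, u≡2; β=-1, v≡2 (mod 7); (2|7)=+1, (2|7)=+1; sign (−1)^0·+1^-1·+1^0 = +1.
(a,b)_3: α=0, u≡2; β=5, v≡2 (mod 3); (2|3)=-1, (2|3)=-1; sign (−1)^0·-1^5·-1^0 = -1.
(a,b)_19: α=1, u≡7; β=0, v≡6 (mod 19); (7|19)=+1, (6|19)=+1; sign (−1)^0·+1^0·+1^1 = +1.
(a,b)_2: α=-1, β=0; u≡7, v≡3 (mod 8); ε(u)ε(v)=1·1, αω(v)=-1·1, βω(u)=0·0; sum ≡ 0  ⇒  +1.
Ram(494, -21) = {3, 13}; no ℚ_3-point on the conic.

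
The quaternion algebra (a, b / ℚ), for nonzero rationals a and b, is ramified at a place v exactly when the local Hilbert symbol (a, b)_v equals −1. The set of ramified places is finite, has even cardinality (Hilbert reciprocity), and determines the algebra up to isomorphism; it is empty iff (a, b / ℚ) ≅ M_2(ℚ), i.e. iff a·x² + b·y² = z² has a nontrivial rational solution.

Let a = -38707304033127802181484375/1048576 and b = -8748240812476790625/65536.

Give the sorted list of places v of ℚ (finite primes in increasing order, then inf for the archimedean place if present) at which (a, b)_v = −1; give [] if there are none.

[11, inf]

(a, b) ≡ (-20735, -465) mod (ℚ^×)²; places V = {2, 3, 5, 7, 11, 13, 29, 31, ∞}.
(a,b)_∞: sgn(-20735)=−, sgn(-465)=−, so -1.
(a,b)_29: α=3, u≡12; β=2, v≡22 (mod 29); (12|29)=-1, (22|29)=+1; sign (−1)^0·-1^2·+1^3 = +1.
(a,b)_31: α=0, u≡8; β=1, v≡18 (mod 31); (8|31)=+1, (18|31)=+1; sign (−1)^0·+1^1·+1^0 = +1.
(a,b)_2: α=-20, β=-16; u≡1, v≡7 (mod 8); ε(u)ε(v)=0·1, αω(v)=-20·0, βω(u)=-16·0; sum ≡ 0  ⇒  +1.
(a,b)_7: α=6, u≡5; β=4, v≡1 (mod 7); (5|7)=-1, (1|7)=+1; sign (−1)^0·-1^4·+1^6 = +1.
(a,b)_13: α=3, u≡9; β=2, v≡12 (mod 13); (9|13)=+1, (12|13)=+1; sign (−1)^0·+1^2·+1^3 = +1.
(a,b)_3: α=10, u≡1; β=7, v≡1 (mod 3); (1|3)=+1, (1|3)=+1; sign (−1)^0·+1^7·+1^10 = +1.
(a,b)_11: α=3, u≡6; β=2, v≡10 (mod 11); (6|11)=-1, (10|11)=-1; sign (−1)^0·-1^2·-1^3 = -1.
(a,b)_5: α=7, u≡2; β=5, v≡2 (mod 5); (2|5)=-1, (2|5)=-1; sign (−1)^0·-1^5·-1^7 = +1.
Ram(-20735, -465) = {11, ∞}; no ℚ_11-point on the conic.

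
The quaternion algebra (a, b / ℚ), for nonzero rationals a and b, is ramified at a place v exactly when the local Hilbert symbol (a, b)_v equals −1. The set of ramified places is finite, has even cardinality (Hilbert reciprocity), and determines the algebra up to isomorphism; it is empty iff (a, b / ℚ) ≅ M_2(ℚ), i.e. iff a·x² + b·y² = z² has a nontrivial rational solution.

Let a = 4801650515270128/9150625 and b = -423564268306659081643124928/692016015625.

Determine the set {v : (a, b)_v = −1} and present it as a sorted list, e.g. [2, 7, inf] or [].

[19, 31]

(a, b) ≡ (247, -1147) mod (ℚ^×)²; places V = {2, 3, 5, 11, 13, 19, 31, 37, ∞}.
(a,b)_37: α=2, u≡1; β=3, v≡31 (mod 37); (1|37)=+1, (31|37)=-1; sign (−1)^0·+1^3·-1^2 = +1.
(a,b)_13: α=1, u≡2; β=2, v≡4 (mod 13); (2|13)=-1, (4|13)=+1; sign (−1)^0·-1^2·+1^1 = +1.
(a,b)_19: α=1, u≡13; β=2, v≡8 (mod 19); (13|19)=-1, (8|19)=-1; sign (−1)^0·-1^2·-1^1 = -1.
(a,b)_2: α=4, β=6; u≡7, v≡5 (mod 8); ε(u)ε(v)=1·0, αω(v)=4·1, βω(u)=6·0; sum ≡ 0  ⇒  +1.
(a,b)_3: α=0, u≡1; β=4, v≡2 (mod 3); (1|3)=+1, (2|3)=-1; sign (−1)^0·+1^4·-1^0 = +1.
(a,b)_11: α=-4, u≡4; β=-6, v≡6 (mod 11); (4|11)=+1, (6|11)=-1; sign (−1)^0·+1^-6·-1^-4 = +1.
(a,b)_∞: sgn(247)=+, sgn(-1147)=−, so +1.
(a,b)_5: α=-4, u≡3; β=-8, v≡2 (mod 5); (3|5)=-1, (2|5)=-1; sign (−1)^0·-1^-8·-1^-4 = +1.
(a,b)_31: α=6, u≡12; β=9, v≡1 (mod 31); (12|31)=-1, (1|31)=+1; sign (−1)^0·-1^9·+1^6 = -1.
|Ram(247, -1147)| = 2, even; anisotropic at {19, 31}.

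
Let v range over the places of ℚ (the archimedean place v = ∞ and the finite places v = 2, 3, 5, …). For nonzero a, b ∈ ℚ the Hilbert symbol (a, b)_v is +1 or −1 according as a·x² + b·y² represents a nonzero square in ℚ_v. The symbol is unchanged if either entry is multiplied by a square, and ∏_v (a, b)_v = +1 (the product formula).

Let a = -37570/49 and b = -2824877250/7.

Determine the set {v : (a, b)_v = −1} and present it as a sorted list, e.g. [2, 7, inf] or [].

Mod squares: a ≡ -130, b ≡ -520030. Check v ∈ {∞, 2, 3, 5, 7, 13, 17, 19, 23}.
v=3: a=3^0·(≡2), b=3^2·(≡2) mod 3; (2|3)=-1, (2|3)=-1; (−1)^{0·2·1}·(-1)^2·(-1)^0 = +1.
v=2: v_2(a)=1, v_2(b)=1; units ≡ 7, 1 (mod 8); ε·ε+αω+βω = 1·0+1·0+1·0 ≡ 0  ⇒  (a,b)_2 = +1.
v=7: a=7^-2·(≡6), b=7^-1·(≡1) mod 7; (6|7)=-1, (1|7)=+1; (−1)^{-2·-1·3}·(-1)^-1·(+1)^-2 = -1.
v=19: a=19^0·(≡8), b=19^1·(≡17) mod 19; (8|19)=-1, (17|19)=+1; (−1)^{0·1·9}·(-1)^1·(+1)^0 = -1.
v=∞: -130 < 0 and -520030 < 0  ⇒  (a,b)_∞ = -1.
v=23: a=23^0·(≡4), b=23^1·(≡21) mod 23; (4|23)=+1, (21|23)=-1; (−1)^{0·1·11}·(+1)^1·(-1)^0 = +1.
v=17: a=17^2·(≡14), b=17^1·(≡3) mod 17; (14|17)=-1, (3|17)=-1; (−1)^{2·1·8}·(-1)^1·(-1)^2 = -1.
v=13: a=13^1·(≡10), b=13^2·(≡1) mod 13; (10|13)=+1, (1|13)=+1; (−1)^{1·2·6}·(+1)^2·(+1)^1 = +1.
v=5: a=5^1·(≡4), b=5^3·(≡1) mod 5; (4|5)=+1, (1|5)=+1; (−1)^{1·3·2}·(+1)^3·(+1)^1 = +1.
|Ram(-130, -520030)| = 4, even; anisotropic at {7, 17, 19, ∞}.

[7, 17, 19, inf]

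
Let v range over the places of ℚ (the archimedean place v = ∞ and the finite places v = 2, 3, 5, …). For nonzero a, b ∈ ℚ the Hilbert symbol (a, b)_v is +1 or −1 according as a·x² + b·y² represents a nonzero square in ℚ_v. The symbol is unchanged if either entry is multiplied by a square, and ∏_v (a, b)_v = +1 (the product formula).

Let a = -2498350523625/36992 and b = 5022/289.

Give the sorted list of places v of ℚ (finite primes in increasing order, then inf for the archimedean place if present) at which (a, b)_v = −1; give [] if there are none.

(a, b) ≡ (-274167410, 62) mod (ℚ^×)²; places V = {2, 3, 5, 11, 17, 31, 37, 41, 53, ∞}.
(a,b)_17: α=-2, u≡5; β=-2, v≡7 (mod 17); (5|17)=-1, (7|17)=-1; sign (−1)^0·-1^-2·-1^-2 = +1.
(a,b)_∞: sgn(-274167410)=−, sgn(62)=+, so +1.
(a,b)_37: α=1, u≡23; β=0, v≡12 (mod 37); (23|37)=-1, (12|37)=+1; sign (−1)^0·-1^0·+1^1 = +1.
(a,b)_3: α=6, u≡1; β=4, v≡2 (mod 3); (1|3)=+1, (2|3)=-1; sign (−1)^0·+1^4·-1^6 = +1.
(a,b)_5: α=3, u≡3; β=0, v≡3 (mod 5); (3|5)=-1, (3|5)=-1; sign (−1)^0·-1^0·-1^3 = -1.
(a,b)_31: α=1, u≡20; β=1, v≡10 (mod 31); (20|31)=+1, (10|31)=+1; sign (−1)^1·+1^1·+1^1 = -1.
(a,b)_53: α=1, u≡47; β=0, v≡37 (mod 53); (47|53)=+1, (37|53)=+1; sign (−1)^0·+1^0·+1^1 = +1.
(a,b)_2: α=-7, β=1; u≡7, v≡7 (mod 8); ε(u)ε(v)=1·1, αω(v)=-7·0, βω(u)=1·0; sum ≡ 1  ⇒  -1.
(a,b)_41: α=1, u≡33; β=0, v≡10 (mod 41); (33|41)=+1, (10|41)=+1; sign (−1)^0·+1^0·+1^1 = +1.
(a,b)_11: α=1, u≡7; β=0, v≡2 (mod 11); (7|11)=-1, (2|11)=-1; sign (−1)^0·-1^0·-1^1 = -1.
Ram(-274167410, 62) = {2, 5, 11, 31}; no ℚ_2-point on the conic.

[2, 5, 11, 31]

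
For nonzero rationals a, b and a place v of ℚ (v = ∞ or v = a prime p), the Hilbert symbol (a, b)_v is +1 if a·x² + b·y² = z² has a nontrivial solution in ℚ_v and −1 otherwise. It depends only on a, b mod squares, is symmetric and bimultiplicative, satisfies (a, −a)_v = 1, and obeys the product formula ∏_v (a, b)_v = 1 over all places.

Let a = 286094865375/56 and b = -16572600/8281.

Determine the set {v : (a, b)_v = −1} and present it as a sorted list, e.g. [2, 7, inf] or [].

[7, 31]

Mod squares: a ≡ 210, b ≡ -2046. Check v ∈ {∞, 2, 3, 5, 7, 11, 13, 31}.
v=7: a=7^-1·(≡4), b=7^-2·(≡5) mod 7; (4|7)=+1, (5|7)=-1; (−1)^{-1·-2·3}·(+1)^-2·(-1)^-1 = -1.
v=2: v_2(a)=-3, v_2(b)=3; units ≡ 1, 1 (mod 8); ε·ε+αω+βω = 0·0+-3·0+3·0 ≡ 0  ⇒  (a,b)_2 = +1.
v=3: a=3^9·(≡1), b=3^5·(≡2) mod 3; (1|3)=+1, (2|3)=-1; (−1)^{9·5·1}·(+1)^5·(-1)^9 = +1.
v=5: a=5^3·(≡3), b=5^2·(≡1) mod 5; (3|5)=-1, (1|5)=+1; (−1)^{3·2·2}·(-1)^2·(+1)^3 = +1.
v=31: a=31^2·(≡30), b=31^1·(≡22) mod 31; (30|31)=-1, (22|31)=-1; (−1)^{2·1·15}·(-1)^1·(-1)^2 = -1.
v=11: a=11^2·(≡9), b=11^1·(≡9) mod 11; (9|11)=+1, (9|11)=+1; (−1)^{2·1·5}·(+1)^1·(+1)^2 = +1.
v=13: a=13^0·(≡5), b=13^-2·(≡6) mod 13; (5|13)=-1, (6|13)=-1; (−1)^{0·-2·6}·(-1)^-2·(-1)^0 = +1.
v=∞: 210 > 0 and -2046 < 0  ⇒  (a,b)_∞ = +1.
(210, -2046 / ℚ) ramifies at {7, 31}: a division algebra.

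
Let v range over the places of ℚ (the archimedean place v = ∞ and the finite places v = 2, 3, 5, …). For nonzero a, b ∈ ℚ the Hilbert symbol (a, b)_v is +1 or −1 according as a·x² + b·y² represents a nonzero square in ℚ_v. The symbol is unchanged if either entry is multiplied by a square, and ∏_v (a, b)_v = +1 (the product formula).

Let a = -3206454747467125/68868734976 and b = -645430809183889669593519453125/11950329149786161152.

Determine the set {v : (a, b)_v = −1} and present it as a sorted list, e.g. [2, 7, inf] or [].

(a, b) ≡ (-510, -10) mod (ℚ^×)²; places V = {2, 3, 5, 7, 11, 17, 23, 31, 43, 53, ∞}.
(a,b)_17: α=1, u≡15; β=2, v≡10 (mod 17); (15|17)=+1, (10|17)=-1; sign (−1)^0·+1^2·-1^1 = -1.
(a,b)_43: α=2, u≡1; β=2, v≡39 (mod 43); (1|43)=+1, (39|43)=-1; sign (−1)^0·+1^2·-1^2 = +1.
(a,b)_31: α=-2, u≡26; β=-4, v≡29 (mod 31); (26|31)=-1, (29|31)=-1; sign (−1)^0·-1^-4·-1^-2 = +1.
(a,b)_5: α=3, u≡3; β=7, v≡3 (mod 5); (3|5)=-1, (3|5)=-1; sign (−1)^0·-1^7·-1^3 = +1.
(a,b)_23: α=0, u≡11; β=-2, v≡2 (mod 23); (11|23)=-1, (2|23)=+1; sign (−1)^0·-1^-2·+1^0 = +1.
(a,b)_53: α=2, u≡19; β=6, v≡40 (mod 53); (19|53)=-1, (40|53)=+1; sign (−1)^0·-1^6·+1^2 = +1.
(a,b)_∞: sgn(-510)=−, sgn(-10)=−, so -1.
(a,b)_2: α=-15, β=-25; u≡1, v≡3 (mod 8); ε(u)ε(v)=0·1, αω(v)=-15·1, βω(u)=-25·0; sum ≡ 1  ⇒  -1.
(a,b)_7: α=4, u≡2; β=8, v≡2 (mod 7); (2|7)=+1, (2|7)=+1; sign (−1)^0·+1^8·+1^4 = +1.
(a,b)_3: α=-7, u≡1; β=-6, v≡2 (mod 3); (1|3)=+1, (2|3)=-1; sign (−1)^0·+1^-6·-1^-7 = -1.
(a,b)_11: α=2, u≡8; β=2, v≡9 (mod 11); (8|11)=-1, (9|11)=+1; sign (−1)^0·-1^2·+1^2 = +1.
Ram(-510, -10) = {2, 3, 17, ∞}; no ℚ_2-point on the conic.

[2, 3, 17, inf]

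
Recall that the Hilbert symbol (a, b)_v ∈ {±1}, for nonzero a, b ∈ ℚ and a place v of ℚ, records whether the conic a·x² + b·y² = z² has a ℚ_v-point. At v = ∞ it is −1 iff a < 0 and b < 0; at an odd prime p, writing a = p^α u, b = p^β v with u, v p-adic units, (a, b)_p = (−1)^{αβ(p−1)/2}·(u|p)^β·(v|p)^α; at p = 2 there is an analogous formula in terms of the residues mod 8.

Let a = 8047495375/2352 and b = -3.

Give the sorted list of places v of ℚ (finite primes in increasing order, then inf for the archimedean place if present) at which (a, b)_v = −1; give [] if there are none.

[5, 41]

Mod squares: a ≡ 705405, b ≡ -3. Check v ∈ {∞, 2, 3, 5, 7, 31, 37, 41}.
v=∞: 705405 > 0 and -3 < 0  ⇒  (a,b)_∞ = +1.
v=3: a=3^-1·(≡1), b=3^1·(≡2) mod 3; (1|3)=+1, (2|3)=-1; (−1)^{-1·1·1}·(+1)^1·(-1)^-1 = +1.
v=7: a=7^-2·(≡4), b=7^0·(≡4) mod 7; (4|7)=+1, (4|7)=+1; (−1)^{-2·0·3}·(+1)^0·(+1)^-2 = +1.
v=37: a=37^3·(≡21), b=37^0·(≡34) mod 37; (21|37)=+1, (34|37)=+1; (−1)^{3·0·18}·(+1)^0·(+1)^3 = +1.
v=41: a=41^1·(≡17), b=41^0·(≡38) mod 41; (17|41)=-1, (38|41)=-1; (−1)^{1·0·20}·(-1)^0·(-1)^1 = -1.
v=31: a=31^1·(≡18), b=31^0·(≡28) mod 31; (18|31)=+1, (28|31)=+1; (−1)^{1·0·15}·(+1)^0·(+1)^1 = +1.
v=5: a=5^3·(≡4), b=5^0·(≡2) mod 5; (4|5)=+1, (2|5)=-1; (−1)^{3·0·2}·(+1)^0·(-1)^3 = -1.
v=2: v_2(a)=-4, v_2(b)=0; units ≡ 5, 5 (mod 8); ε·ε+αω+βω = 0·0+-4·1+0·1 ≡ 0  ⇒  (a,b)_2 = +1.
|Ram(705405, -3)| = 2, even; anisotropic at {5, 41}.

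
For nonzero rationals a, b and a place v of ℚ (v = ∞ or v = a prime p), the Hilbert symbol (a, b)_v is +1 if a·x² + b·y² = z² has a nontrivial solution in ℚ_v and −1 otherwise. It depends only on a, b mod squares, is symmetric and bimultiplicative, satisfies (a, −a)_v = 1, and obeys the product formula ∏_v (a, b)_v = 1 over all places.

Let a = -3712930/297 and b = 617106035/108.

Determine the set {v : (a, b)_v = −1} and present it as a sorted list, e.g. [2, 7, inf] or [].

[5, 11]

(a, b) ≡ (-4290, 105) mod (ℚ^×)²; places V = {2, 3, 5, 7, 11, 13, 17, 19, ∞}.
(a,b)_19: α=0, u≡1; β=2, v≡15 (mod 19); (1|19)=+1, (15|19)=-1; sign (−1)^0·+1^2·-1^0 = +1.
(a,b)_13: α=5, u≡5; β=2, v≡9 (mod 13); (5|13)=-1, (9|13)=+1; sign (−1)^0·-1^2·+1^5 = +1.
(a,b)_11: α=-1, u≡2; β=0, v≡2 (mod 11); (2|11)=-1, (2|11)=-1; sign (−1)^0·-1^0·-1^-1 = -1.
(a,b)_2: α=1, β=-2; u≡7, v≡1 (mod 8); ε(u)ε(v)=1·0, αω(v)=1·0, βω(u)=-2·0; sum ≡ 0  ⇒  +1.
(a,b)_5: α=1, u≡2; β=1, v≡4 (mod 5); (2|5)=-1, (4|5)=+1; sign (−1)^0·-1^1·+1^1 = -1.
(a,b)_17: α=0, u≡5; β=2, v≡5 (mod 17); (5|17)=-1, (5|17)=-1; sign (−1)^0·-1^2·-1^0 = +1.
(a,b)_∞: sgn(-4290)=−, sgn(105)=+, so +1.
(a,b)_3: α=-3, u≡1; β=-3, v≡2 (mod 3); (1|3)=+1, (2|3)=-1; sign (−1)^1·+1^-3·-1^-3 = +1.
(a,b)_7: α=0, u≡1; β=1, v≡4 (mod 7); (1|7)=+1, (4|7)=+1; sign (−1)^0·+1^1·+1^0 = +1.
(-4290, 105 / ℚ) ramifies at {5, 11}: a division algebra.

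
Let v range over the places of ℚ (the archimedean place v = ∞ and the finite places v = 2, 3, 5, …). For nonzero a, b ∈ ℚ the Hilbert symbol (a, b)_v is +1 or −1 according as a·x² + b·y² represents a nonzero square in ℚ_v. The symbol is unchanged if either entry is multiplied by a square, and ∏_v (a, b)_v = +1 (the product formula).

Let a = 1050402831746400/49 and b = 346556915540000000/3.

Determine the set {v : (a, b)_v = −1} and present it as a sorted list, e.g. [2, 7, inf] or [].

[2, 11, 19, 31]

Mod squares: a ≡ 278806, b ≡ 2235255. Check v ∈ {∞, 2, 3, 5, 7, 11, 19, 23, 29, 31}.
v=11: a=11^3·(≡8), b=11^3·(≡6) mod 11; (8|11)=-1, (6|11)=-1; (−1)^{3·3·5}·(-1)^3·(-1)^3 = -1.
v=3: a=3^4·(≡1), b=3^-1·(≡2) mod 3; (1|3)=+1, (2|3)=-1; (−1)^{4·-1·1}·(+1)^-1·(-1)^4 = +1.
v=29: a=29^1·(≡18), b=29^0·(≡7) mod 29; (18|29)=-1, (7|29)=+1; (−1)^{1·0·14}·(-1)^0·(+1)^1 = +1.
v=7: a=7^-2·(≡6), b=7^0·(≡1) mod 7; (6|7)=-1, (1|7)=+1; (−1)^{-2·0·3}·(-1)^0·(+1)^-2 = +1.
v=19: a=19^1·(≡1), b=19^1·(≡17) mod 19; (1|19)=+1, (17|19)=+1; (−1)^{1·1·9}·(+1)^1·(+1)^1 = -1.
v=5: a=5^2·(≡4), b=5^7·(≡4) mod 5; (4|5)=+1, (4|5)=+1; (−1)^{2·7·2}·(+1)^7·(+1)^2 = +1.
v=23: a=23^1·(≡1), b=23^1·(≡5) mod 23; (1|23)=+1, (5|23)=-1; (−1)^{1·1·11}·(+1)^1·(-1)^1 = +1.
v=31: a=31^2·(≡17), b=31^3·(≡13) mod 31; (17|31)=-1, (13|31)=-1; (−1)^{2·3·15}·(-1)^3·(-1)^2 = -1.
v=2: v_2(a)=5, v_2(b)=8; units ≡ 3, 7 (mod 8); ε·ε+αω+βω = 1·1+5·0+8·1 ≡ 1  ⇒  (a,b)_2 = -1.
v=∞: 278806 > 0 and 2235255 > 0  ⇒  (a,b)_∞ = +1.
Ram(278806, 2235255) = {2, 11, 19, 31}; no ℚ_2-point on the conic.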